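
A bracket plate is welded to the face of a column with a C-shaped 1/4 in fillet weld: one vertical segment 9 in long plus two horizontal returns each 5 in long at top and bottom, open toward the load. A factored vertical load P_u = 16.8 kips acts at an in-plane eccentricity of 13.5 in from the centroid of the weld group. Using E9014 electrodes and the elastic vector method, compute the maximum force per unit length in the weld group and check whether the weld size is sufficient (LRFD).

E90XX → F_EXX = 90 ksi.
Total weld length L_w = 19 in. Treat welds as unit-width lines.
Centroid: x̄ = 2×5×2.5 / 19 = 1.316 in from the vertical weld.
Polar moment about centroid: J = I_x + I_y = [9³/12 + 2×5×4.5²] + [9×1.316² + 2(5³/12 + 5×1.184²)] = 313.7 in³.
Direct shear f_v = P/L_w = 16.8 / 19 = 0.8842 kip/in (vertical).
Torsion M = P·e = 16.8 × 13.5 = 226.8 kip·in.
Critical point at (x, y) = (3.684, 4.5) from centroid. f_tx = M·y/J = 3.254 kip/in; f_ty = M·x/J = 2.664 kip/in.
Resultant f_max = √[f_tx² + (f_v + f_ty)²] = √[3.254² + (0.8842 + 2.664)²] = 4.814 kip/in.
Capacity per unit length: φr_n = 0.75 × 0.6 × 90 × (0.707 × 0.25) = 7.158 kip/in.
4.814 ≤ 7.158 → adequate.

f_max ≈ 4.81 kip/in; adequate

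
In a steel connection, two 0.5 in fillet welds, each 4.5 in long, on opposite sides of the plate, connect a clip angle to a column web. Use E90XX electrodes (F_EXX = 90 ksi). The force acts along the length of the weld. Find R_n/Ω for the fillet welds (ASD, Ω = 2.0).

R_n/Ω ≈ 85.9 kip

Effective throat t_e = 0.707 × 0.5 = 0.3535 in.
Total length L = 9 in; A_we = 0.3535 × 9 = 3.181 in².
F_nw = 0.6 F_EXX = 0.6 × 90 = 54 ksi.
R_n = 54 × 3.181 = 171.8 kip; R_n/Ω = 171.8/2.0 = 85.9 kip.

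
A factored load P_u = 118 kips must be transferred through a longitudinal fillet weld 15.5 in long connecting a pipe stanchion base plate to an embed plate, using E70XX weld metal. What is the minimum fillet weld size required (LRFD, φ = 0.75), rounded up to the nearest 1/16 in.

w = 3/8 in

E70XX → F_EXX = 70 ksi.
Total weld length L = 15.5 in.
Required throat t_e = P_u / (φ × 0.6 F_EXX × L) = 118 / (0.75 × 0.6 × 70 × 15.5) = 0.2417 in.
Required leg w = t_e / 0.707 = 0.3418 in → use 3/8 in.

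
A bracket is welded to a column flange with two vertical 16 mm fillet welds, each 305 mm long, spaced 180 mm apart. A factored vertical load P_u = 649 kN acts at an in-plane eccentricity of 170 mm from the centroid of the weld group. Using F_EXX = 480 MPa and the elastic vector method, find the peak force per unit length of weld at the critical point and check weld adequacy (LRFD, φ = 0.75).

Total weld length L_w = 610 mm. Treat welds as unit-width lines.
Polar moment about centroid: J = 2[d³/12 + d(b/2)²] = 2[305³/12 + 305×90²] = 9670000 mm³.
Direct shear f_v = P/L_w = 649×10³ / 610 = 1064 N/mm (vertical).
Torsion M = P·e = 649×10³ × 170 = 110330000 N·mm.
Critical point at (x, y) = (90, 152.5) from centroid. f_tx = M·y/J = 1740 N/mm; f_ty = M·x/J = 1027 N/mm.
Resultant f_max = √[f_tx² + (f_v + f_ty)²] = √[1740² + (1064 + 1027)²] = 2720 N/mm.
Capacity per unit length: φr_n = 0.75 × 0.6 × 480 × (0.707 × 16) = 2443 N/mm.
2720 > 2443 → NOT adequate.

f_max ≈ 2720 N/mm; NOT adequate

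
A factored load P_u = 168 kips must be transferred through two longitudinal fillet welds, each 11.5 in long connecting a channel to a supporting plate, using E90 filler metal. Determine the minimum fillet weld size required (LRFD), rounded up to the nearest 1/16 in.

w = 5/16 in

E90XX → F_EXX = 90 ksi.
Total weld length L = 23 in.
Required throat t_e = P_u / (φ × 0.6 F_EXX × L) = 168 / (0.75 × 0.6 × 90 × 23) = 0.1804 in.
Required leg w = t_e / 0.707 = 0.2551 in → use 5/16 in.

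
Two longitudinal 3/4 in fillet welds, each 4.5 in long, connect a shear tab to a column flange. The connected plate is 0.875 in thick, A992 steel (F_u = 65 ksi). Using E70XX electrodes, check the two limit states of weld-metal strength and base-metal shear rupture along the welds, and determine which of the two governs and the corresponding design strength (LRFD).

E70XX → F_EXX = 70 ksi.
t_e = 0.707 × 0.75 = 0.5302 in; L = 9 in.
Weld metal: φR_n = 0.75 × 0.6 × 70 × 0.5302 × 9 = 150.3 kips.
Base metal (shear rupture): φR_n = 0.75 × 0.6 × 65 × 0.875 × 9 = 230.3 kips.
Governing: weld metal.

φR_n ≈ 150 kips (weld metal governs)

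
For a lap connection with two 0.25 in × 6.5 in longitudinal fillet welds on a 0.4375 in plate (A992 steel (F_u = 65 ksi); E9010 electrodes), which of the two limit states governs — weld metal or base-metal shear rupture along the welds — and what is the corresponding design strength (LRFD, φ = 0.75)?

φR_n ≈ 93.1 kips (weld metal governs)

E90XX → F_EXX = 90 ksi.
t_e = 0.707 × 0.25 = 0.1767 in; L = 13 in.
Weld metal: φR_n = 0.75 × 0.6 × 90 × 0.1767 × 13 = 93.06 kips.
Base metal (shear rupture): φR_n = 0.75 × 0.6 × 65 × 0.4375 × 13 = 166.4 kips.
Governing: weld metal.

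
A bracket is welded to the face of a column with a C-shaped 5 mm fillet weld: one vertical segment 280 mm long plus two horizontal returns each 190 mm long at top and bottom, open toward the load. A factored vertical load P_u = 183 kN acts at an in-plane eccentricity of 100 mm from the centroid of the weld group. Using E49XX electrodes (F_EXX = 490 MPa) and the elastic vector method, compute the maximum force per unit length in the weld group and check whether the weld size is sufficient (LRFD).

f_max ≈ 532 N/mm; adequate

Total weld length L_w = 660 mm. Treat welds as unit-width lines.
Centroid: x̄ = 2×190×95 / 660 = 54.7 mm from the vertical weld.
Polar moment about centroid: J = I_x + I_y = [280³/12 + 2×190×140²] + [280×54.7² + 2(190³/12 + 190×40.3²)] = 11880000 mm³.
Direct shear f_v = P/L_w = 183×10³ / 660 = 277.3 N/mm (vertical).
Torsion M = P·e = 183×10³ × 100 = 18300000 N·mm.
Critical point at (x, y) = (135.3, 140) from centroid. f_tx = M·y/J = 215.7 N/mm; f_ty = M·x/J = 208.5 N/mm.
Resultant f_max = √[f_tx² + (f_v + f_ty)²] = √[215.7² + (277.3 + 208.5)²] = 531.5 N/mm.
Capacity per unit length: φr_n = 0.75 × 0.6 × 490 × (0.707 × 5) = 779.5 N/mm.
531.5 ≤ 779.5 → adequate.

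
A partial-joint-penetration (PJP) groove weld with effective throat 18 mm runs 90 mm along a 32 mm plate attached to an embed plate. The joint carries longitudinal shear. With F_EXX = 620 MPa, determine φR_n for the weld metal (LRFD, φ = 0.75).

Effective throat (given) t_e = 18 mm.
A_we = 18 × 90 = 1620 mm².
F_nw = 0.6 F_EXX = 372 MPa.
φR_n = 0.75 × 372 × 1620 × 10⁻³ = 452 kN.

φR_n ≈ 452 kN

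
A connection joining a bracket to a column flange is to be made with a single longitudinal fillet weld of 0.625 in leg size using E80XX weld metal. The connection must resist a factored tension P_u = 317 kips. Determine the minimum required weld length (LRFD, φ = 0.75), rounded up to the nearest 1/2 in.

E80XX → F_EXX = 80 ksi.
Throat t_e = 0.707 × 0.625 = 0.4419 in.
φr_n = 0.75 × 0.6 × 80 × 0.4419 = 15.91 kips/in.
L_req = P_u / φr_n = 317 / 15.91 = 19.93 in total.
Round up → use L = 20 in.

L = 20 in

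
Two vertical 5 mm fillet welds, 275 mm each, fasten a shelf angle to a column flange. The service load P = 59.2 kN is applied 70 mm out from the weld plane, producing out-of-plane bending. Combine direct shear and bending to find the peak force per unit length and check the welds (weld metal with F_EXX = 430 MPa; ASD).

f_max ≈ 196 N/mm; adequate

L_w = 2 × 275 = 550 mm; section modulus (unit throat) S = 2 × L²/6 = 25210 mm².
Direct shear f_v = P/L_w = 59.2×10³/550 = 107.6 N/mm.
Moment M = P × e = 59.2×10³ × 70 = 4144000 N·mm; bending f_b = M/S = 164.4 N/mm.
f_max = √(f_v² + f_b²) = √(107.6² + 164.4²) = 196.5 N/mm.
r_n/Ω = (1/2.0) × 0.6 × 430 × (0.707 × 5) = 456 N/mm → adequate.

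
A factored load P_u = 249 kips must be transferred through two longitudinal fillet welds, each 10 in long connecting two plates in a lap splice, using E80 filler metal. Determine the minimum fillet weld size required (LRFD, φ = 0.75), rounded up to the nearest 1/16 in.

E80XX → F_EXX = 80 ksi.
Total weld length L = 20 in.
Required throat t_e = P_u / (φ × 0.6 F_EXX × L) = 249 / (0.75 × 0.6 × 80 × 20) = 0.3458 in.
Required leg w = t_e / 0.707 = 0.4892 in → use 1/2 in.

w = 1/2 in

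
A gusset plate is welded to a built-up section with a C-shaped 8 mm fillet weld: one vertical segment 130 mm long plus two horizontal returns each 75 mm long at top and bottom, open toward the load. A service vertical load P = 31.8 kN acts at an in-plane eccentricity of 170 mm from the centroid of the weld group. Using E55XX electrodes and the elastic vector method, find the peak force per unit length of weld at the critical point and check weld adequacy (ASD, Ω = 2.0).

f_max ≈ 547 N/mm; adequate

E55XX → F_EXX = 550 MPa.
Total weld length L_w = 280 mm. Treat welds as unit-width lines.
Centroid: x̄ = 2×75×37.5 / 280 = 20.09 mm from the vertical weld.
Polar moment about centroid: J = I_x + I_y = [130³/12 + 2×75×65²] + [130×20.09² + 2(75³/12 + 75×17.41²)] = 985100 mm³.
Direct shear f_v = P/L_w = 31.8×10³ / 280 = 113.6 N/mm (vertical).
Torsion M = P·e = 31.8×10³ × 170 = 5406000 N·mm.
Critical point at (x, y) = (54.91, 65) from centroid. f_tx = M·y/J = 356.7 N/mm; f_ty = M·x/J = 301.3 N/mm.
Resultant f_max = √[f_tx² + (f_v + f_ty)²] = √[356.7² + (113.6 + 301.3)²] = 547.2 N/mm.
Capacity per unit length: r_n/Ω = (1/2.0) × 0.6 × 550 × (0.707 × 8) = 933.2 N/mm.
547.2 ≤ 933.2 → adequate.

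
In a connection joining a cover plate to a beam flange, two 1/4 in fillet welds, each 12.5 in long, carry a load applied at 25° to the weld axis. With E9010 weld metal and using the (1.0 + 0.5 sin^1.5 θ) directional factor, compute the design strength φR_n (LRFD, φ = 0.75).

φR_n ≈ 204 kips

E90XX → F_EXX = 90 ksi.
t_e = 0.707 × 0.25 = 0.1767 in; A_we = 0.1767 × 25 = 4.419 in².
Directional factor: 1.0 + 0.5 sin^1.5(25°) = 1.137.
F_nw = 0.6 × 90 × 1.137 = 61.42 ksi.
φR_n = 0.75 × 61.42 × 4.419 = 203.5 kips.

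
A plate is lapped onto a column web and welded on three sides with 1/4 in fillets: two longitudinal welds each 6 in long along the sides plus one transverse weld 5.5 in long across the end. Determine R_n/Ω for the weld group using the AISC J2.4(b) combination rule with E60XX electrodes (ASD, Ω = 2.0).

R_n/Ω ≈ 58.7 kip

E60XX → F_EXX = 60 ksi.
t_e = 0.707 × 0.25 = 0.1767 in.
R_nwl = 0.6 × 60 × 0.1767 × 12 = 76.36 kip (longitudinal, 2 welds).
R_nwt = 0.6 × 60 × 0.1767 × 5.5 = 35 kip (transverse, base value).
(i) R_nwl + R_nwt = 111.4 kip; (ii) 0.85 R_nwl + 1.5 R_nwt = 117.4 kip.
R_n = max = 117.4 kip [governs: (ii)]; R_n/Ω = 58.7 kip.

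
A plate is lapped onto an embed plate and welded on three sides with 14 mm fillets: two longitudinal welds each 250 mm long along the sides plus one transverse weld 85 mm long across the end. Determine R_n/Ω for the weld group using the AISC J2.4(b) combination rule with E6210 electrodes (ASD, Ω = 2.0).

E62XX → F_EXX = 620 MPa.
t_e = 0.707 × 14 = 9.898 mm.
R_nwl = 0.6 × 620 × 9.898 × 500 × 10⁻³ = 1841 kN (longitudinal, 2 welds).
R_nwt = 0.6 × 620 × 9.898 × 85 × 10⁻³ = 313 kN (transverse, base value).
(i) R_nwl + R_nwt = 2154 kN; (ii) 0.85 R_nwl + 1.5 R_nwt = 2034 kN.
R_n = max = 2154 kN [governs: (i)]; R_n/Ω = 1077 kN.

R_n/Ω ≈ 1080 kN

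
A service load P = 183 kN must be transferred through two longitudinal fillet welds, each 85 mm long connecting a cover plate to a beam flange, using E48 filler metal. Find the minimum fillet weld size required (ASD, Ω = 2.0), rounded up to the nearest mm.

w = 11 mm

E48XX → F_EXX = 480 MPa.
Total weld length L = 170 mm.
Required throat t_e = P × Ω / (0.6 F_EXX × L) = 183 × 2.0 / (0.6 × 480 × 170 × 10⁻³) = 7.475 mm.
Required leg w = t_e / 0.707 = 10.57 mm → use 11 mm.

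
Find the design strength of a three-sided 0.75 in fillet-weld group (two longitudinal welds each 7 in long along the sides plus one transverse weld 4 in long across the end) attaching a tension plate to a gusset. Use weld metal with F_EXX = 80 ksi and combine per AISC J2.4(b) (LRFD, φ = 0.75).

φR_n ≈ 344 kip

t_e = 0.707 × 0.75 = 0.5302 in.
R_nwl = 0.6 × 80 × 0.5302 × 14 = 356.3 kip (longitudinal, 2 welds).
R_nwt = 0.6 × 80 × 0.5302 × 4 = 101.8 kip (transverse, base value).
(i) R_nwl + R_nwt = 458.1 kip; (ii) 0.85 R_nwl + 1.5 R_nwt = 455.6 kip.
R_n = max = 458.1 kip [governs: (i)]; φR_n = 343.6 kip.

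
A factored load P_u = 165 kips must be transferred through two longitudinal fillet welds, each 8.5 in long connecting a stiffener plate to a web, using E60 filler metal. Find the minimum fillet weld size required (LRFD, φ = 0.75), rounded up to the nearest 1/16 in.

E60XX → F_EXX = 60 ksi.
Total weld length L = 17 in.
Required throat t_e = P_u / (φ × 0.6 F_EXX × L) = 165 / (0.75 × 0.6 × 60 × 17) = 0.3595 in.
Required leg w = t_e / 0.707 = 0.5085 in → use 9/16 in.

w = 9/16 in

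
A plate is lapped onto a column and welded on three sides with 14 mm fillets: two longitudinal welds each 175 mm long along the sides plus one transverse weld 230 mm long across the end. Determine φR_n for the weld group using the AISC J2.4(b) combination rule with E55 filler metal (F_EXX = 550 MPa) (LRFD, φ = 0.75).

φR_n ≈ 1570 kN

t_e = 0.707 × 14 = 9.898 mm.
R_nwl = 0.6 × 550 × 9.898 × 350 × 10⁻³ = 1143 kN (longitudinal, 2 welds).
R_nwt = 0.6 × 550 × 9.898 × 230 × 10⁻³ = 751.3 kN (transverse, base value).
(i) R_nwl + R_nwt = 1894 kN; (ii) 0.85 R_nwl + 1.5 R_nwt = 2099 kN.
R_n = max = 2099 kN [governs: (ii)]; φR_n = 1574 kN.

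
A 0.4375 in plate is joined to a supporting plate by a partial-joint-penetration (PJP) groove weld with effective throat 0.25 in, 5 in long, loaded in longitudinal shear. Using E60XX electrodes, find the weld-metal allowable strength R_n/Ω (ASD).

R_n/Ω ≈ 22.5 kips

E60XX → F_EXX = 60 ksi.
Effective throat (given) t_e = 0.25 in.
A_we = 0.25 × 5 = 1.25 in².
F_nw = 0.6 F_EXX = 36 ksi.
R_n/Ω = (36 × 1.25) / 2.0 = 22.5 kips.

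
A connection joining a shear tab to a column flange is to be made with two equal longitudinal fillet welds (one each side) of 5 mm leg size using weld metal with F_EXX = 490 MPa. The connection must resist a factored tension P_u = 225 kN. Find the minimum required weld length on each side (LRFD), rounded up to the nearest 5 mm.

L = 145 mm on each side

Throat t_e = 0.707 × 5 = 3.535 mm.
φr_n = 0.75 × 0.6 × 490 × 3.535 × 10⁻³ = 0.7795 kN/mm.
L_req = P_u / φr_n = 225 / 0.7795 = 288.7 mm total.
Per side: 288.7 / 2 = 144.3 mm.
Round up → use L = 145 mm on each side.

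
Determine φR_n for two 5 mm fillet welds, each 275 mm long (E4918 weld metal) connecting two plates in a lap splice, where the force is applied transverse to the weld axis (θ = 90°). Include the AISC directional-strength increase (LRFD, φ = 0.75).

E49XX → F_EXX = 490 MPa.
t_e = 0.707 × 5 = 3.535 mm; A_we = 3.535 × 550 = 1944 mm².
Directional factor: 1.0 + 0.5 sin^1.5(90°) = 1.5.
F_nw = 0.6 × 490 × 1.5 = 441 MPa.
φR_n = 0.75 × 441 × 1944 × 10⁻³ = 643.1 kN.

φR_n ≈ 643 kN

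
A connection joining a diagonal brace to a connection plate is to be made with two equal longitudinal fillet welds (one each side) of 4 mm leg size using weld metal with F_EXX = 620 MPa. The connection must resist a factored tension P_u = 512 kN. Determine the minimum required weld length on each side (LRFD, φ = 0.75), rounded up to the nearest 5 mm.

L = 325 mm on each side

Throat t_e = 0.707 × 4 = 2.828 mm.
φr_n = 0.75 × 0.6 × 620 × 2.828 × 10⁻³ = 0.789 kN/mm.
L_req = P_u / φr_n = 512 / 0.789 = 648.9 mm total.
Per side: 648.9 / 2 = 324.5 mm.
Round up → use L = 325 mm on each side.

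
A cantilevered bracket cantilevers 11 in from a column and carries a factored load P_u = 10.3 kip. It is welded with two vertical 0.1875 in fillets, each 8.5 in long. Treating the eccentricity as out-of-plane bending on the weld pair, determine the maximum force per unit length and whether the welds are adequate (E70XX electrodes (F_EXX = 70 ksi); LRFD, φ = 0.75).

f_max ≈ 4.74 kip/in; NOT adequate

L_w = 2 × 8.5 = 17 in; section modulus (unit throat) S = 2 × L²/6 = 24.08 in².
Direct shear f_v = P/L_w = 10.3/17 = 0.6059 kip/in.
Moment M = P × e = 10.3 × 11 = 113.3 kip·in; bending f_b = M/S = 4.704 kip/in.
f_max = √(f_v² + f_b²) = √(0.6059² + 4.704²) = 4.743 kip/in.
φr_n = 0.75 × 0.6 × 70 × (0.707 × 0.1875) = 4.176 kip/in → NOT adequate.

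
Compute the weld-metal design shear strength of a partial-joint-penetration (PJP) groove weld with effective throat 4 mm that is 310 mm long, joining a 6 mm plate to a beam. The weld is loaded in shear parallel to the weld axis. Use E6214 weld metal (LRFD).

φR_n ≈ 346 kN

E62XX → F_EXX = 620 MPa.
Effective throat (given) t_e = 4 mm.
A_we = 4 × 310 = 1240 mm².
F_nw = 0.6 F_EXX = 372 MPa.
φR_n = 0.75 × 372 × 1240 × 10⁻³ = 346 kN.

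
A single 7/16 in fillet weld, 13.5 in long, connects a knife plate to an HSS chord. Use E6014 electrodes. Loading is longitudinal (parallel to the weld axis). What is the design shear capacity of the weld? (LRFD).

E60XX → F_EXX = 60 ksi.
Effective throat t_e = 0.707 × 0.4375 = 0.3093 in.
Total length L = 13.5 in; A_we = 0.3093 × 13.5 = 4.176 in².
F_nw = 0.6 F_EXX = 0.6 × 60 = 36 ksi.
φR_n = 0.75 × 36 × 4.176 = 112.7 kips.

φR_n ≈ 113 kips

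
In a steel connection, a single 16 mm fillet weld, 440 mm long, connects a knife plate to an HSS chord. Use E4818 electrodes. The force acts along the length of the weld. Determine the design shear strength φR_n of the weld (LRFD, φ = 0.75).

E48XX → F_EXX = 480 MPa.
Effective throat t_e = 0.707 × 16 = 11.31 mm.
Total length L = 440 mm; A_we = 11.31 × 440 = 4977 mm².
F_nw = 0.6 F_EXX = 0.6 × 480 = 288 MPa.
φR_n = 0.75 × 288 × 4977 × 10⁻³ = 1075 kN.

φR_n ≈ 1080 kN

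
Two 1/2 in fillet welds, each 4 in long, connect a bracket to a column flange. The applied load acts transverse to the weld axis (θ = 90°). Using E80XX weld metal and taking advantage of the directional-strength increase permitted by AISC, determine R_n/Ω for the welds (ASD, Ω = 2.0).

R_n/Ω ≈ 102 kip

E80XX → F_EXX = 80 ksi.
t_e = 0.707 × 0.5 = 0.3535 in; A_we = 0.3535 × 8 = 2.828 in².
Directional factor: 1.0 + 0.5 sin^1.5(90°) = 1.5.
F_nw = 0.6 × 80 × 1.5 = 72 ksi.
R_n/Ω = (72 × 2.828) / 2.0 = 101.8 kip.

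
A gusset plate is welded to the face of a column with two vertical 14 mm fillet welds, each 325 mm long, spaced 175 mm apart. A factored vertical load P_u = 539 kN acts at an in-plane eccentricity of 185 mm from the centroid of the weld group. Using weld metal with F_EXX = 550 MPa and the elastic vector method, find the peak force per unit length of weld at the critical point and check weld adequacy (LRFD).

Total weld length L_w = 650 mm. Treat welds as unit-width lines.
Polar moment about centroid: J = 2[d³/12 + d(b/2)²] = 2[325³/12 + 325×87.5²] = 10700000 mm³.
Direct shear f_v = P/L_w = 539×10³ / 650 = 829.2 N/mm (vertical).
Torsion M = P·e = 539×10³ × 185 = 99715000 N·mm.
Critical point at (x, y) = (87.5, 162.5) from centroid. f_tx = M·y/J = 1515 N/mm; f_ty = M·x/J = 815.6 N/mm.
Resultant f_max = √[f_tx² + (f_v + f_ty)²] = √[1515² + (829.2 + 815.6)²] = 2236 N/mm.
Capacity per unit length: φr_n = 0.75 × 0.6 × 550 × (0.707 × 14) = 2450 N/mm.
2236 ≤ 2450 → adequate.

f_max ≈ 2240 N/mm; adequate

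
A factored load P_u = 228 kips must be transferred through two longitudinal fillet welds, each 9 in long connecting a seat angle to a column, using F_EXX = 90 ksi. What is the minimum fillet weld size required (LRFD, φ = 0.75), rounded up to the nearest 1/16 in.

Total weld length L = 18 in.
Required throat t_e = P_u / (φ × 0.6 F_EXX × L) = 228 / (0.75 × 0.6 × 90 × 18) = 0.3128 in.
Required leg w = t_e / 0.707 = 0.4424 in → use 1/2 in.

w = 1/2 in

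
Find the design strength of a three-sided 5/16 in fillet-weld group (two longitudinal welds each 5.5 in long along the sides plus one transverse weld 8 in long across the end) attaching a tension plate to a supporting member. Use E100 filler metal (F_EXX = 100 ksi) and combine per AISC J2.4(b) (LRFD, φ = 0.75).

φR_n ≈ 212 kips

t_e = 0.707 × 0.3125 = 0.2209 in.
R_nwl = 0.6 × 100 × 0.2209 × 11 = 145.8 kips (longitudinal, 2 welds).
R_nwt = 0.6 × 100 × 0.2209 × 8 = 106 kips (transverse, base value).
(i) R_nwl + R_nwt = 251.9 kips; (ii) 0.85 R_nwl + 1.5 R_nwt = 283 kips.
R_n = max = 283 kips [governs: (ii)]; φR_n = 212.3 kips.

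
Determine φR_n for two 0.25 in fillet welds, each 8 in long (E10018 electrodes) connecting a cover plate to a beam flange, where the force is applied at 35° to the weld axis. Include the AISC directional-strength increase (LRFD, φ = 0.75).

φR_n ≈ 155 kip

E100XX → F_EXX = 100 ksi.
t_e = 0.707 × 0.25 = 0.1767 in; A_we = 0.1767 × 16 = 2.828 in².
Directional factor: 1.0 + 0.5 sin^1.5(35°) = 1.217.
F_nw = 0.6 × 100 × 1.217 = 73.03 ksi.
φR_n = 0.75 × 73.03 × 2.828 = 154.9 kip.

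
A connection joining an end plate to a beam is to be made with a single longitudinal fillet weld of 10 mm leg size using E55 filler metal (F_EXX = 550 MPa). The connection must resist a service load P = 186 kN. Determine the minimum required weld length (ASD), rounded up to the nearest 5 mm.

L = 160 mm

Throat t_e = 0.707 × 10 = 7.07 mm.
r_n/Ω = (0.6 × 550 × 7.07) / 2.0 = 1167 N/mm = 1.167 kN/mm.
L_req = P / (r_n/Ω) = 186 / 1.167 = 159.4 mm total.
Round up → use L = 160 mm.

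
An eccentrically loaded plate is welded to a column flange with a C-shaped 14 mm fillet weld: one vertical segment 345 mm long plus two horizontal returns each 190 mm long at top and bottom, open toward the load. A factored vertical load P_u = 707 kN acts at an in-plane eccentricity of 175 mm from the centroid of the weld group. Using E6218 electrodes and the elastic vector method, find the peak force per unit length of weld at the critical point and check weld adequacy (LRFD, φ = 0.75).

E62XX → F_EXX = 620 MPa.
Total weld length L_w = 725 mm. Treat welds as unit-width lines.
Centroid: x̄ = 2×190×95 / 725 = 49.79 mm from the vertical weld.
Polar moment about centroid: J = I_x + I_y = [345³/12 + 2×190×172.5²] + [345×49.79² + 2(190³/12 + 190×45.21²)] = 17500000 mm³.
Direct shear f_v = P/L_w = 707×10³ / 725 = 975.2 N/mm (vertical).
Torsion M = P·e = 707×10³ × 175 = 123720000 N·mm.
Critical point at (x, y) = (140.2, 172.5) from centroid. f_tx = M·y/J = 1219 N/mm; f_ty = M·x/J = 991 N/mm.
Resultant f_max = √[f_tx² + (f_v + f_ty)²] = √[1219² + (975.2 + 991)²] = 2314 N/mm.
Capacity per unit length: φr_n = 0.75 × 0.6 × 620 × (0.707 × 14) = 2762 N/mm.
2314 ≤ 2762 → adequate.

f_max ≈ 2310 N/mm; adequate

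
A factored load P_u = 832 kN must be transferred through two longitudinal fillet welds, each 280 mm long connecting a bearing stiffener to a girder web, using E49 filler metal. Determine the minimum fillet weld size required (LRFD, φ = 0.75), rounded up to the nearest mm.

E49XX → F_EXX = 490 MPa.
Total weld length L = 560 mm.
Required throat t_e = P_u / (φ × 0.6 F_EXX × L) = 832 / (0.75 × 0.6 × 490 × 560 × 10⁻³) = 6.738 mm.
Required leg w = t_e / 0.707 = 9.53 mm → use 10 mm.

w = 10 mm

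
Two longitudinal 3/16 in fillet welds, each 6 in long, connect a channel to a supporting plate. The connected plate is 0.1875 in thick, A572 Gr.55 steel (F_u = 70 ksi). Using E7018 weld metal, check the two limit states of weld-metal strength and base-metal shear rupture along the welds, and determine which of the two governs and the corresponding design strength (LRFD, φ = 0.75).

E70XX → F_EXX = 70 ksi.
t_e = 0.707 × 0.1875 = 0.1326 in; L = 12 in.
Weld metal: φR_n = 0.75 × 0.6 × 70 × 0.1326 × 12 = 50.11 kip.
Base metal (shear rupture): φR_n = 0.75 × 0.6 × 70 × 0.1875 × 12 = 70.88 kip.
Governing: weld metal.

φR_n ≈ 50.1 kip (weld metal governs)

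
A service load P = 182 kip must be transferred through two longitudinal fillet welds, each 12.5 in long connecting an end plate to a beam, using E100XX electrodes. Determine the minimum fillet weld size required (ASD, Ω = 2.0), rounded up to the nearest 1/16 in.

w = 3/8 in

E100XX → F_EXX = 100 ksi.
Total weld length L = 25 in.
Required throat t_e = P × Ω / (0.6 F_EXX × L) = 182 × 2.0 / (0.6 × 100 × 25) = 0.2427 in.
Required leg w = t_e / 0.707 = 0.3432 in → use 3/8 in.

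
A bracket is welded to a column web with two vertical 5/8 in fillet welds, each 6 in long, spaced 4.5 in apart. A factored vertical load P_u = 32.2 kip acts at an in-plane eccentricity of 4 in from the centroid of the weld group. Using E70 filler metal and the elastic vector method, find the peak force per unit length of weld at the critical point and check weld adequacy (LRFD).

f_max ≈ 6.94 kip/in; adequate

E70XX → F_EXX = 70 ksi.
Total weld length L_w = 12 in. Treat welds as unit-width lines.
Polar moment about centroid: J = 2[d³/12 + d(b/2)²] = 2[6³/12 + 6×2.25²] = 96.75 in³.
Direct shear f_v = P/L_w = 32.2 / 12 = 2.683 kip/in (vertical).
Torsion M = P·e = 32.2 × 4 = 128.8 kip·in.
Critical point at (x, y) = (2.25, 3) from centroid. f_tx = M·y/J = 3.994 kip/in; f_ty = M·x/J = 2.995 kip/in.
Resultant f_max = √[f_tx² + (f_v + f_ty)²] = √[3.994² + (2.683 + 2.995)²] = 6.942 kip/in.
Capacity per unit length: φr_n = 0.75 × 0.6 × 70 × (0.707 × 0.625) = 13.92 kip/in.
6.942 ≤ 13.92 → adequate.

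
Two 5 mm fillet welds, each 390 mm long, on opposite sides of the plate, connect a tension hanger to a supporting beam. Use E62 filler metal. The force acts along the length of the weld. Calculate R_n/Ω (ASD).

R_n/Ω ≈ 513 kN

E62XX → F_EXX = 620 MPa.
Effective throat t_e = 0.707 × 5 = 3.535 mm.
Total length L = 780 mm; A_we = 3.535 × 780 = 2757 mm².
F_nw = 0.6 F_EXX = 0.6 × 620 = 372 MPa.
R_n = 372 × 2757 × 10⁻³ = 1026 kN; R_n/Ω = 1026/2.0 = 512.9 kN.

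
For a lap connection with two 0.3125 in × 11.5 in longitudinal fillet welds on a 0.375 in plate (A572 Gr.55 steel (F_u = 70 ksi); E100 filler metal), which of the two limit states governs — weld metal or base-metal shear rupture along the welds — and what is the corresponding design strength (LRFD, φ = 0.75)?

E100XX → F_EXX = 100 ksi.
t_e = 0.707 × 0.3125 = 0.2209 in; L = 23 in.
Weld metal: φR_n = 0.75 × 0.6 × 100 × 0.2209 × 23 = 228.7 kips.
Base metal (shear rupture): φR_n = 0.75 × 0.6 × 70 × 0.375 × 23 = 271.7 kips.
Governing: weld metal.

φR_n ≈ 229 kips (weld metal governs)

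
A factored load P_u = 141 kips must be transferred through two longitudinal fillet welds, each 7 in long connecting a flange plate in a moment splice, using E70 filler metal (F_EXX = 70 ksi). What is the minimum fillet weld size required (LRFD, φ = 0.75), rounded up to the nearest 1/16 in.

Total weld length L = 14 in.
Required throat t_e = P_u / (φ × 0.6 F_EXX × L) = 141 / (0.75 × 0.6 × 70 × 14) = 0.3197 in.
Required leg w = t_e / 0.707 = 0.4522 in → use 1/2 in.

w = 1/2 in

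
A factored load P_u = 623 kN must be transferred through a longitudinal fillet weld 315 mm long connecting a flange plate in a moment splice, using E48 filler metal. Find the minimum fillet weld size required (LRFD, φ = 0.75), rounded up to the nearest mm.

E48XX → F_EXX = 480 MPa.
Total weld length L = 315 mm.
Required throat t_e = P_u / (φ × 0.6 F_EXX × L) = 623 / (0.75 × 0.6 × 480 × 315 × 10⁻³) = 9.156 mm.
Required leg w = t_e / 0.707 = 12.95 mm → use 13 mm.

w = 13 mm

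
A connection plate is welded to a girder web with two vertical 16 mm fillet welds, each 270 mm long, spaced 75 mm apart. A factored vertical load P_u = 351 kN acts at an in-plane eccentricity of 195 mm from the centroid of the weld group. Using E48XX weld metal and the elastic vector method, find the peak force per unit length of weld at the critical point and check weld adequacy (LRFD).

f_max ≈ 2620 N/mm; NOT adequate

E48XX → F_EXX = 480 MPa.
Total weld length L_w = 540 mm. Treat welds as unit-width lines.
Polar moment about centroid: J = 2[d³/12 + d(b/2)²] = 2[270³/12 + 270×37.5²] = 4040000 mm³.
Direct shear f_v = P/L_w = 351×10³ / 540 = 650 N/mm (vertical).
Torsion M = P·e = 351×10³ × 195 = 68445000 N·mm.
Critical point at (x, y) = (37.5, 135) from centroid. f_tx = M·y/J = 2287 N/mm; f_ty = M·x/J = 635.3 N/mm.
Resultant f_max = √[f_tx² + (f_v + f_ty)²] = √[2287² + (650 + 635.3)²] = 2624 N/mm.
Capacity per unit length: φr_n = 0.75 × 0.6 × 480 × (0.707 × 16) = 2443 N/mm.
2624 > 2443 → NOT adequate.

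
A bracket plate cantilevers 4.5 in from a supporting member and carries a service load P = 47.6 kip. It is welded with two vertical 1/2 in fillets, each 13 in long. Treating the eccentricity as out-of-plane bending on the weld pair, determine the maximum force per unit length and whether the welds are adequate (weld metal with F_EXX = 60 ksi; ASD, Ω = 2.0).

L_w = 2 × 13 = 26 in; section modulus (unit throat) S = 2 × L²/6 = 56.33 in².
Direct shear f_v = P/L_w = 47.6/26 = 1.831 kip/in.
Moment M = P × e = 47.6 × 4.5 = 214.2 kip·in; bending f_b = M/S = 3.802 kip/in.
f_max = √(f_v² + f_b²) = √(1.831² + 3.802²) = 4.22 kip/in.
r_n/Ω = (1/2.0) × 0.6 × 60 × (0.707 × 0.5) = 6.363 kip/in → adequate.

f_max ≈ 4.22 kip/in; adequate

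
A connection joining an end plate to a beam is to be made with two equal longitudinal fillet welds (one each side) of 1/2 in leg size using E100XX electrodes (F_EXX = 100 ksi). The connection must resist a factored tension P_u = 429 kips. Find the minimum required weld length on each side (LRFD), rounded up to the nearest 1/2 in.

L = 13.5 in on each side

Throat t_e = 0.707 × 0.5 = 0.3535 in.
φr_n = 0.75 × 0.6 × 100 × 0.3535 = 15.91 kips/in.
L_req = P_u / φr_n = 429 / 15.91 = 26.97 in total.
Per side: 26.97 / 2 = 13.48 in.
Round up → use L = 13.5 in on each side.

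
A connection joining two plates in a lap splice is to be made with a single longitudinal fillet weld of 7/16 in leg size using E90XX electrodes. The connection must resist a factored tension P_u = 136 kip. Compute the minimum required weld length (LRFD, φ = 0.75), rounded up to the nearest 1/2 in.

L = 11 in

E90XX → F_EXX = 90 ksi.
Throat t_e = 0.707 × 0.4375 = 0.3093 in.
φr_n = 0.75 × 0.6 × 90 × 0.3093 = 12.53 kip/in.
L_req = P_u / φr_n = 136 / 12.53 = 10.86 in total.
Round up → use L = 11 in.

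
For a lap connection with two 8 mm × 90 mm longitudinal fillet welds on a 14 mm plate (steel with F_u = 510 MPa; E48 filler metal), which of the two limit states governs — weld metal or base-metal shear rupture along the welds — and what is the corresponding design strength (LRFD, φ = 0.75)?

E48XX → F_EXX = 480 MPa.
t_e = 0.707 × 8 = 5.656 mm; L = 180 mm.
Weld metal: φR_n = 0.75 × 0.6 × 480 × 5.656 × 180 × 10⁻³ = 219.9 kN.
Base metal (shear rupture): φR_n = 0.75 × 0.6 × 510 × 14 × 180 × 10⁻³ = 578.3 kN.
Governing: weld metal.

φR_n ≈ 220 kN (weld metal governs)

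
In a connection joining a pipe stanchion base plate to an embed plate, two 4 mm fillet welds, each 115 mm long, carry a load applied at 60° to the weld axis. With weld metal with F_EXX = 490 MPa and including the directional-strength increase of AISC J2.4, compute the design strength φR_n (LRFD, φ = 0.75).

t_e = 0.707 × 4 = 2.828 mm; A_we = 2.828 × 230 = 650.4 mm².
Directional factor: 1.0 + 0.5 sin^1.5(60°) = 1.403.
F_nw = 0.6 × 490 × 1.403 = 412.5 MPa.
φR_n = 0.75 × 412.5 × 650.4 × 10⁻³ = 201.2 kN.

φR_n ≈ 201 kN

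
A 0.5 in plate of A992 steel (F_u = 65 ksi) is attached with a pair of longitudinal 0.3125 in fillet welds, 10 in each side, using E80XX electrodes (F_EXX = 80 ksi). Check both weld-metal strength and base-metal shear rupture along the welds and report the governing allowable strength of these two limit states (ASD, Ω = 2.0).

t_e = 0.707 × 0.3125 = 0.2209 in; L = 20 in.
Weld metal: R_n/Ω = (1/2.0) × 0.6 × 80 × 0.2209 × 20 = 106 kip.
Base metal (shear rupture): R_n/Ω = (1/2.0) × 0.6 × 65 × 0.5 × 20 = 195 kip.
Governing: weld metal.

R_n/Ω ≈ 106 kip (weld metal governs)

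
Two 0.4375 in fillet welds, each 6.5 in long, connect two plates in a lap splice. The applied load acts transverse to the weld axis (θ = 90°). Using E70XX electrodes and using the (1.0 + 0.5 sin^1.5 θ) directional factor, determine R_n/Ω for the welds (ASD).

R_n/Ω ≈ 127 kips

E70XX → F_EXX = 70 ksi.
t_e = 0.707 × 0.4375 = 0.3093 in; A_we = 0.3093 × 13 = 4.021 in².
Directional factor: 1.0 + 0.5 sin^1.5(90°) = 1.5.
F_nw = 0.6 × 70 × 1.5 = 63 ksi.
R_n/Ω = (63 × 4.021) / 2.0 = 126.7 kips.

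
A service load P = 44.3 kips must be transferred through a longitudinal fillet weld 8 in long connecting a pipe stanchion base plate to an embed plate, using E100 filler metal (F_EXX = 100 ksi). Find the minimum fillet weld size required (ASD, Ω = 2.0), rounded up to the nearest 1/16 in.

w = 5/16 in

Total weld length L = 8 in.
Required throat t_e = P × Ω / (0.6 F_EXX × L) = 44.3 × 2.0 / (0.6 × 100 × 8) = 0.1846 in.
Required leg w = t_e / 0.707 = 0.2611 in → use 5/16 in.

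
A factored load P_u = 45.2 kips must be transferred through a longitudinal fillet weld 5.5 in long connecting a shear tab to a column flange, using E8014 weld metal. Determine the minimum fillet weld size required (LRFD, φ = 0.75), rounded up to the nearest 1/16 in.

w = 3/8 in

E80XX → F_EXX = 80 ksi.
Total weld length L = 5.5 in.
Required throat t_e = P_u / (φ × 0.6 F_EXX × L) = 45.2 / (0.75 × 0.6 × 80 × 5.5) = 0.2283 in.
Required leg w = t_e / 0.707 = 0.3229 in → use 3/8 in.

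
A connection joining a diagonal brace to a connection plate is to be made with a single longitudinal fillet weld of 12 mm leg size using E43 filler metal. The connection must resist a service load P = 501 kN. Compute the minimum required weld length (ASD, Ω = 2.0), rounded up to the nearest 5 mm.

L = 460 mm

E43XX → F_EXX = 430 MPa.
Throat t_e = 0.707 × 12 = 8.484 mm.
r_n/Ω = (0.6 × 430 × 8.484) / 2.0 = 1094 N/mm = 1.094 kN/mm.
L_req = P / (r_n/Ω) = 501 / 1.094 = 457.8 mm total.
Round up → use L = 460 mm.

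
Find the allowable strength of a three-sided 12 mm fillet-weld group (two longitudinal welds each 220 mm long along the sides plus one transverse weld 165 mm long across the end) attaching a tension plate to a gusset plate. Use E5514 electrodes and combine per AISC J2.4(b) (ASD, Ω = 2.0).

E55XX → F_EXX = 550 MPa.
t_e = 0.707 × 12 = 8.484 mm.
R_nwl = 0.6 × 550 × 8.484 × 440 × 10⁻³ = 1232 kN (longitudinal, 2 welds).
R_nwt = 0.6 × 550 × 8.484 × 165 × 10⁻³ = 462 kN (transverse, base value).
(i) R_nwl + R_nwt = 1694 kN; (ii) 0.85 R_nwl + 1.5 R_nwt = 1740 kN.
R_n = max = 1740 kN [governs: (ii)]; R_n/Ω = 870 kN.

R_n/Ω ≈ 870 kN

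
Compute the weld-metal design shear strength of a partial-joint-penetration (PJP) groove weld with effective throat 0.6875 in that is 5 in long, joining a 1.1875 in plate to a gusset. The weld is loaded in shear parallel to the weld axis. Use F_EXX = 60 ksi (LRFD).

Effective throat (given) t_e = 0.6875 in.
A_we = 0.6875 × 5 = 3.438 in².
F_nw = 0.6 F_EXX = 36 ksi.
φR_n = 0.75 × 36 × 3.438 = 92.81 kips.

φR_n ≈ 92.8 kips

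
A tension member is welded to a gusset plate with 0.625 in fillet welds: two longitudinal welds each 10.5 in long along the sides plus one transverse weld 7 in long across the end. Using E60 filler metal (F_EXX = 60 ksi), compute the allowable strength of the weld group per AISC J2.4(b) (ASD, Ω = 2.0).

t_e = 0.707 × 0.625 = 0.4419 in.
R_nwl = 0.6 × 60 × 0.4419 × 21 = 334.1 kip (longitudinal, 2 welds).
R_nwt = 0.6 × 60 × 0.4419 × 7 = 111.4 kip (transverse, base value).
(i) R_nwl + R_nwt = 445.4 kip; (ii) 0.85 R_nwl + 1.5 R_nwt = 451 kip.
R_n = max = 451 kip [governs: (ii)]; R_n/Ω = 225.5 kip.

R_n/Ω ≈ 225 kip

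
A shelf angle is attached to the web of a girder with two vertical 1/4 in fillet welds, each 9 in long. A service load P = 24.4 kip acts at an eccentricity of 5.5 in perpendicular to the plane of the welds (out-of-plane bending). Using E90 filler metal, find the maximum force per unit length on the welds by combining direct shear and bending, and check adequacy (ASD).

f_max ≈ 5.15 kip/in; NOT adequate

E90XX → F_EXX = 90 ksi.
L_w = 2 × 9 = 18 in; section modulus (unit throat) S = 2 × L²/6 = 27 in².
Direct shear f_v = P/L_w = 24.4/18 = 1.356 kip/in.
Moment M = P × e = 24.4 × 5.5 = 134.2 kip·in; bending f_b = M/S = 4.97 kip/in.
f_max = √(f_v² + f_b²) = √(1.356² + 4.97²) = 5.152 kip/in.
r_n/Ω = (1/2.0) × 0.6 × 90 × (0.707 × 0.25) = 4.772 kip/in → NOT adequate.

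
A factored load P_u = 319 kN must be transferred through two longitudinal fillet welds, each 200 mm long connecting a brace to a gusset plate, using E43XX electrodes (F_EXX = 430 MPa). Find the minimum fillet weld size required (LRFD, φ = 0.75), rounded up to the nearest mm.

Total weld length L = 400 mm.
Required throat t_e = P_u / (φ × 0.6 F_EXX × L) = 319 / (0.75 × 0.6 × 430 × 400 × 10⁻³) = 4.121 mm.
Required leg w = t_e / 0.707 = 5.829 mm → use 6 mm.

w = 6 mm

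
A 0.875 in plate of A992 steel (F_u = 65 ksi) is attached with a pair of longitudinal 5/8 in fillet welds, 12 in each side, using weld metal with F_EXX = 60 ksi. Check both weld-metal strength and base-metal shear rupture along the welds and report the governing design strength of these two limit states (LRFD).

φR_n ≈ 286 kips (weld metal governs)

t_e = 0.707 × 0.625 = 0.4419 in; L = 24 in.
Weld metal: φR_n = 0.75 × 0.6 × 60 × 0.4419 × 24 = 286.3 kips.
Base metal (shear rupture): φR_n = 0.75 × 0.6 × 65 × 0.875 × 24 = 614.2 kips.
Governing: weld metal.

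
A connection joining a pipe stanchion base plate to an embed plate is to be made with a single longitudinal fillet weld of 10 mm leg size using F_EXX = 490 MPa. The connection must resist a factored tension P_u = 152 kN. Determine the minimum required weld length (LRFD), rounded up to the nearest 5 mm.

Throat t_e = 0.707 × 10 = 7.07 mm.
φr_n = 0.75 × 0.6 × 490 × 7.07 × 10⁻³ = 1.559 kN/mm.
L_req = P_u / φr_n = 152 / 1.559 = 97.5 mm total.
Round up → use L = 100 mm.

L = 100 mm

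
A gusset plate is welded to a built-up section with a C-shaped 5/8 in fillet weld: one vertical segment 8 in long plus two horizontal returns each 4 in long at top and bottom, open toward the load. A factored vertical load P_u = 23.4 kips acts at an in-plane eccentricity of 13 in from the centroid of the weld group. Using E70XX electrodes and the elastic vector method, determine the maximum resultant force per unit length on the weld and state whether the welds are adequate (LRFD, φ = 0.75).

f_max ≈ 8.66 kip/in; adequate

E70XX → F_EXX = 70 ksi.
Total weld length L_w = 16 in. Treat welds as unit-width lines.
Centroid: x̄ = 2×4×2 / 16 = 1 in from the vertical weld.
Polar moment about centroid: J = I_x + I_y = [8³/12 + 2×4×4²] + [8×1² + 2(4³/12 + 4×1²)] = 197.3 in³.
Direct shear f_v = P/L_w = 23.4 / 16 = 1.462 kip/in (vertical).
Torsion M = P·e = 23.4 × 13 = 304.2 kip·in.
Critical point at (x, y) = (3, 4) from centroid. f_tx = M·y/J = 6.166 kip/in; f_ty = M·x/J = 4.625 kip/in.
Resultant f_max = √[f_tx² + (f_v + f_ty)²] = √[6.166² + (1.462 + 4.625)²] = 8.665 kip/in.
Capacity per unit length: φr_n = 0.75 × 0.6 × 70 × (0.707 × 0.625) = 13.92 kip/in.
8.665 ≤ 13.92 → adequate.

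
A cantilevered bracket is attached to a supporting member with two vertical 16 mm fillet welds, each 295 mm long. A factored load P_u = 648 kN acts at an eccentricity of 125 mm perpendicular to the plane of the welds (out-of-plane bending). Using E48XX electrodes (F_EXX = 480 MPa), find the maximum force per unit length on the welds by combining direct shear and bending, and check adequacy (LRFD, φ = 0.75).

L_w = 2 × 295 = 590 mm; section modulus (unit throat) S = 2 × L²/6 = 29010 mm².
Direct shear f_v = P/L_w = 648×10³/590 = 1098 N/mm.
Moment M = P × e = 648×10³ × 125 = 81000000 N·mm; bending f_b = M/S = 2792 N/mm.
f_max = √(f_v² + f_b²) = √(1098² + 2792²) = 3001 N/mm.
φr_n = 0.75 × 0.6 × 480 × (0.707 × 16) = 2443 N/mm → NOT adequate.

f_max ≈ 3000 N/mm; NOT adequate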